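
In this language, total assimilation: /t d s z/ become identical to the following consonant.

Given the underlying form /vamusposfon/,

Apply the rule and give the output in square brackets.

/s/ before /p/ → [p] (total assimilation)
/s/ before /f/ → [f] (total assimilation)

[vamuppoffon]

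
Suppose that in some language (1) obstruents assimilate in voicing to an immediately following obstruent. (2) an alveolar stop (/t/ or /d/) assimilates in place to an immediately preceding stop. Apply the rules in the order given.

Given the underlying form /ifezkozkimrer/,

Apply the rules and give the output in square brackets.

Rule 1: /z/ before /k/ (voiceless) → [s]
Rule 1: /z/ before /k/ (voiceless) → [s]
After rule 1: ifeskoskimrer
Rule 2: no segment meets the rule's conditions; no change.

[ifeskoskimrer]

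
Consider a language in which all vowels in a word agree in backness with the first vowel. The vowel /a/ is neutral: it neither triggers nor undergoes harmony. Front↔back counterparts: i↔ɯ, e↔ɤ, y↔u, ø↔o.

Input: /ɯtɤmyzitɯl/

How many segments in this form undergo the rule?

2

/y/ harmonizes with /ɯ/ ([+back]) → [u]
/i/ harmonizes with /ɯ/ ([+back]) → [ɯ]
2 segments change.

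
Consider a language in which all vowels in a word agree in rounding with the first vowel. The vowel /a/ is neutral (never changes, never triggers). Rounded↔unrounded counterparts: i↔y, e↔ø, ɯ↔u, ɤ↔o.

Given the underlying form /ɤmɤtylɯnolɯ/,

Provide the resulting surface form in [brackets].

/y/ harmonizes with /ɤ/ ([-round]) → [i]
/o/ harmonizes with /ɤ/ ([-round]) → [ɤ]

[ɤmɤtilɯnɤlɯ]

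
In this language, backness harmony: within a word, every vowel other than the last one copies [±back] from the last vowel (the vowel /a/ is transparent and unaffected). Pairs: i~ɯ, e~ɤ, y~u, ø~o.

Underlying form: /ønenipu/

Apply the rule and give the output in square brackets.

[onɤnɯpu]

/ø/ harmonizes with /u/ ([+back]) → [o]
/e/ harmonizes with /u/ ([+back]) → [ɤ]
/i/ harmonizes with /u/ ([+back]) → [ɯ]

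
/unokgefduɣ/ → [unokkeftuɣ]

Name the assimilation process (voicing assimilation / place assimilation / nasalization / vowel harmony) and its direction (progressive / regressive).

voicing assimilation, progressive

/g/→[k] /d/→[t].
Each target copies a feature from the preceding segment, so the direction is progressive.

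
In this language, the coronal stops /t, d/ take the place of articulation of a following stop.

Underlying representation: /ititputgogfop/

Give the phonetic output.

[itippukgogfop]

/t/ before /p/ (labial) → [p]
/t/ before /g/ (velar) → [k]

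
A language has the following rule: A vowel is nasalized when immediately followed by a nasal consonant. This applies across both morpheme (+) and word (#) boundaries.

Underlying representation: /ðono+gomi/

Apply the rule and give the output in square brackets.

/o/ before nasal /n/ → [õ]
/o/ before nasal /m/ → [õ]

[ðõno+gõmi]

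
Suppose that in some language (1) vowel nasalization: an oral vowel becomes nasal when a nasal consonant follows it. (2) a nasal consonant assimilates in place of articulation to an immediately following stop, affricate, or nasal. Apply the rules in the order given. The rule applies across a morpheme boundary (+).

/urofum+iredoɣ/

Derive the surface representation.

Rule 1: /u/ before nasal /m/ → [ũ]
After rule 1: urofũm+iredoɣ
Rule 2: no segment meets the rule's conditions; no change.

[urofũm+iredoɣ]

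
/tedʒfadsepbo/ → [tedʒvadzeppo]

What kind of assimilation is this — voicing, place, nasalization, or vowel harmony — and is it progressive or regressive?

/f/→[v] /s/→[z] /b/→[p].
Each target copies a feature from the preceding segment, so the direction is progressive.

voicing assimilation, progressive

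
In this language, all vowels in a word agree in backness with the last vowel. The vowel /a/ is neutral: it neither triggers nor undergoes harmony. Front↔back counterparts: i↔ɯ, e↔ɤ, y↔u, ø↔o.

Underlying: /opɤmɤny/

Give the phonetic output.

/o/ harmonizes with /y/ ([-back]) → [ø]
/ɤ/ harmonizes with /y/ ([-back]) → [e]
/ɤ/ harmonizes with /y/ ([-back]) → [e]

[øpemeny]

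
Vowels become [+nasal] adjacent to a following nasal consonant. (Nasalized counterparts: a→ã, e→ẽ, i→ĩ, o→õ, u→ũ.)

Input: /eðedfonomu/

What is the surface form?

[eðedfõnõmu]

/o/ before nasal /n/ → [õ]
/o/ before nasal /m/ → [õ]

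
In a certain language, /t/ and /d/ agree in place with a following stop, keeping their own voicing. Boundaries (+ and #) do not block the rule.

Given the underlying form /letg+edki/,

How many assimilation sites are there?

2

/t/ before /g/ (velar) → [k]
/d/ before /k/ (velar) → [g]
2 segments change.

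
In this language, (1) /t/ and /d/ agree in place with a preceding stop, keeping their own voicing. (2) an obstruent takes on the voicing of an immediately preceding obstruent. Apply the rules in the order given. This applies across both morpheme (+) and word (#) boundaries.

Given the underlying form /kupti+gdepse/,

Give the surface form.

[kuppi+ggepse]

Rule 1: /t/ after /p/ (labial) → [p]
Rule 1: /d/ after /g/ (velar) → [g]
After rule 1: kuppi+ggepse
Rule 2: no segment meets the rule's conditions; no change.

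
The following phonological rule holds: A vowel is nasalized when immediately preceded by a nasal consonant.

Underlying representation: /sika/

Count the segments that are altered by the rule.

0

No segment meets the rule's conditions.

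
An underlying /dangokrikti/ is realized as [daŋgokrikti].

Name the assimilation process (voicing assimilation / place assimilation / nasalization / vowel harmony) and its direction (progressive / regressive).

place assimilation, regressive

/n/→[ŋ].
Each target copies a feature from the following segment, so the direction is regressive.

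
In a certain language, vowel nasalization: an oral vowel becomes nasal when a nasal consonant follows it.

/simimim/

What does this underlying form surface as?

/i/ before nasal /m/ → [ĩ]
/i/ before nasal /m/ → [ĩ]
/i/ before nasal /m/ → [ĩ]

[sĩmĩmĩm]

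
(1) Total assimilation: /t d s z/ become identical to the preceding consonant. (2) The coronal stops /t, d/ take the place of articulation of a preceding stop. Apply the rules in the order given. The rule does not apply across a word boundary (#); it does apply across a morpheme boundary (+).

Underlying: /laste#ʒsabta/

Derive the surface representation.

[lasse#ʒʒabba]

Rule 1: /t/ after /s/ → [s] (total assimilation)
Rule 1: /s/ after /ʒ/ → [ʒ] (total assimilation)
Rule 1: /t/ after /b/ → [b] (total assimilation)
After rule 1: lasse#ʒʒabba
Rule 2: no segment meets the rule's conditions; no change.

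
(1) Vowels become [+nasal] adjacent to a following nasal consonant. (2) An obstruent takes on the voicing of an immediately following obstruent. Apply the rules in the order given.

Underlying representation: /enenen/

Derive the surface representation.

Rule 1: /e/ before nasal /n/ → [ẽ]
Rule 1: /e/ before nasal /n/ → [ẽ]
Rule 1: /e/ before nasal /n/ → [ẽ]
After rule 1: ẽnẽnẽn
Rule 2: no segment meets the rule's conditions; no change.

[ẽnẽnẽn]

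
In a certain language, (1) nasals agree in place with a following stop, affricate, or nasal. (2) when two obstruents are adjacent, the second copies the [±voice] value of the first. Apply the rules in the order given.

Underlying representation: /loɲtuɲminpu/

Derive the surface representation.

Rule 1: /ɲ/ before /t/ (alveolar) → [n]
Rule 1: /ɲ/ before /m/ (labial) → [m]
Rule 1: /n/ before /p/ (labial) → [m]
After rule 1: lontummimpu
Rule 2: no segment meets the rule's conditions; no change.

[lontummimpu]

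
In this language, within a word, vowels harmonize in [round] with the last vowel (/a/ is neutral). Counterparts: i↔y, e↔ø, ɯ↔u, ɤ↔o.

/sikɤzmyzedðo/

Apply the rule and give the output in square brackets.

/i/ harmonizes with /o/ ([+round]) → [y]
/ɤ/ harmonizes with /o/ ([+round]) → [o]
/e/ harmonizes with /o/ ([+round]) → [ø]

[sykozmyzødðo]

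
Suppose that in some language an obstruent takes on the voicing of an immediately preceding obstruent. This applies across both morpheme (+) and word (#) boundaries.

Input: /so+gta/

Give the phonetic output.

[so+gda]

/t/ after /g/ (voiced) → [d]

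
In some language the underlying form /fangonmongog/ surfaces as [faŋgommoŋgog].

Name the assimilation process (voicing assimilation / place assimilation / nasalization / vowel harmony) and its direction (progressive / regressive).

place assimilation, regressive

/n/→[ŋ] /n/→[m] /n/→[ŋ].
Each target copies a feature from the following segment, so the direction is regressive.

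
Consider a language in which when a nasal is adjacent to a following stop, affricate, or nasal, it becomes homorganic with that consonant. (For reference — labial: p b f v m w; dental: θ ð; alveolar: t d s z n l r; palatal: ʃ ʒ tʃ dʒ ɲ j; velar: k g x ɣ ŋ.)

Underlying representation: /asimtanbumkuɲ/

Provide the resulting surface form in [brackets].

/m/ before /t/ (alveolar) → [n]
/n/ before /b/ (labial) → [m]
/m/ before /k/ (velar) → [ŋ]

[asintambuŋkuɲ]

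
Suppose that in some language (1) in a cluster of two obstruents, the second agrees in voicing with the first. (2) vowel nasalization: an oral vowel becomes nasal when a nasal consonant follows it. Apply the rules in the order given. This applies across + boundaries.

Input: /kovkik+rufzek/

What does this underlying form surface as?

Rule 1: /k/ after /v/ (voiced) → [g]
Rule 1: /z/ after /f/ (voiceless) → [s]
After rule 1: kovgik+rufsek
Rule 2: no segment meets the rule's conditions; no change.

[kovgik+rufsek]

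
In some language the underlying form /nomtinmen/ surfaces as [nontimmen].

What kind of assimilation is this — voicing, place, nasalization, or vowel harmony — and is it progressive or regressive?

place assimilation, regressive

/m/→[n] /n/→[m].
Each target copies a feature from the following segment, so the direction is regressive.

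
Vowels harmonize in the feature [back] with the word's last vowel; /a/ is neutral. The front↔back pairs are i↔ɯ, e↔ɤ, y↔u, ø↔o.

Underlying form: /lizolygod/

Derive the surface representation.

/i/ harmonizes with /o/ ([+back]) → [ɯ]
/y/ harmonizes with /o/ ([+back]) → [u]

[lɯzolugod]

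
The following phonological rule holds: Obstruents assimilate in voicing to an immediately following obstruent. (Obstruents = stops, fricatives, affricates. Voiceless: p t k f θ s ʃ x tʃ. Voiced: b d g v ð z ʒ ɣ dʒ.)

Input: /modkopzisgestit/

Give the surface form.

/d/ before /k/ (voiceless) → [t]
/p/ before /z/ (voiced) → [b]
/s/ before /g/ (voiced) → [z]

[motkobzizgestit]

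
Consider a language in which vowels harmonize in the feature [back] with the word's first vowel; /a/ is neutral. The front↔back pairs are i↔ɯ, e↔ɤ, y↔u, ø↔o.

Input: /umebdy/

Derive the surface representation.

[umɤbdu]

/e/ harmonizes with /u/ ([+back]) → [ɤ]
/y/ harmonizes with /u/ ([+back]) → [u]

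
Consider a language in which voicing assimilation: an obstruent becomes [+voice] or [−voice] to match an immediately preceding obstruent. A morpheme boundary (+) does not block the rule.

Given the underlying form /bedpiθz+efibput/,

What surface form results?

[bedbiθs+efibbut]

/p/ after /d/ (voiced) → [b]
/z/ after /θ/ (voiceless) → [s]
/p/ after /b/ (voiced) → [b]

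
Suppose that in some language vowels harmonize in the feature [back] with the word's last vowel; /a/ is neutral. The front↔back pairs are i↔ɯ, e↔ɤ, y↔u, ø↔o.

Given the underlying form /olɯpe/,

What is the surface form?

/o/ harmonizes with /e/ ([-back]) → [ø]
/ɯ/ harmonizes with /e/ ([-back]) → [i]

[ølipe]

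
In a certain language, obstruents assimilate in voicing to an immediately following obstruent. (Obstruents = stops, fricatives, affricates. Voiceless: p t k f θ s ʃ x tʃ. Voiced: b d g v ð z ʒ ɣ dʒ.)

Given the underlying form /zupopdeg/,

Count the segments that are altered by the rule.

/p/ before /d/ (voiced) → [b]
1 segment changes.

1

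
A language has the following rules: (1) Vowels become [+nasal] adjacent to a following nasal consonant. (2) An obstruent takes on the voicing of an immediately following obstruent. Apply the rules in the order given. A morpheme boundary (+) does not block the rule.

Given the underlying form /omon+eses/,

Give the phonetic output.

Rule 1: /o/ before nasal /m/ → [õ]
Rule 1: /o/ before nasal /n/ → [õ]
After rule 1: õmõn+eses
Rule 2: no segment meets the rule's conditions; no change.

[õmõn+eses]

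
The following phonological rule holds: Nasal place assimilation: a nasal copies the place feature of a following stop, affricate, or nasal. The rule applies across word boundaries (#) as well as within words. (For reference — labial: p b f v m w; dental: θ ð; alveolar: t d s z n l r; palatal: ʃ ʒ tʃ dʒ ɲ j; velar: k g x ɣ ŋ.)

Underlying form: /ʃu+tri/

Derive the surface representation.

[ʃu+tri]

no segment meets the rule's conditions; no change.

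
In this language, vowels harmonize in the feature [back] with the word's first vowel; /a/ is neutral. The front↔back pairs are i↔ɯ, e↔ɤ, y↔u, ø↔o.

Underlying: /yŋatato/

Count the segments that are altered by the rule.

1

/o/ harmonizes with /y/ ([-back]) → [ø]
1 segment changes.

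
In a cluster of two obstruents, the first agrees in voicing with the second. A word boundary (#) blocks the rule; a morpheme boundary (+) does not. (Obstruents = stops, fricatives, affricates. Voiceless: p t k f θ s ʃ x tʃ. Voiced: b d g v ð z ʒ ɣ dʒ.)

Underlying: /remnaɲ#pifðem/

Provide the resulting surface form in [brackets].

/f/ before /ð/ (voiced) → [v]

[remnaɲ#pivðem]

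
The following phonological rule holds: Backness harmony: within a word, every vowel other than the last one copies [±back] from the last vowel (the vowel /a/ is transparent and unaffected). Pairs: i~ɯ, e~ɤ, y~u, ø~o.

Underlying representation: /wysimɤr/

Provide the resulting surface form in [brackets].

[wusɯmɤr]

/y/ harmonizes with /ɤ/ ([+back]) → [u]
/i/ harmonizes with /ɤ/ ([+back]) → [ɯ]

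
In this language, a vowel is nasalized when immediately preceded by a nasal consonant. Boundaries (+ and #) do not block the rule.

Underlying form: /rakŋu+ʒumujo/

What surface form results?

/u/ after nasal /ŋ/ → [ũ]
/u/ after nasal /m/ → [ũ]

[rakŋũ+ʒumũjo]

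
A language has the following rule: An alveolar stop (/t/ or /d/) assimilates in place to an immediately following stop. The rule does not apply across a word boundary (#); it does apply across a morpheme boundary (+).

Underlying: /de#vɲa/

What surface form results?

[de#vɲa]

no segment meets the rule's conditions; no change.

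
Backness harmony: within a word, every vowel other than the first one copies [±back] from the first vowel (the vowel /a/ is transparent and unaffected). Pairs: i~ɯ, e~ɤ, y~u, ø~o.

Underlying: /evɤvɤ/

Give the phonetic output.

[eveve]

/ɤ/ harmonizes with /e/ ([-back]) → [e]
/ɤ/ harmonizes with /e/ ([-back]) → [e]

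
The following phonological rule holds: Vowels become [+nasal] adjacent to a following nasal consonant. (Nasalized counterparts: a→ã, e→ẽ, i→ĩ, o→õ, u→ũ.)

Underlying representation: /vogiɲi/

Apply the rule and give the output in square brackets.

/i/ before nasal /ɲ/ → [ĩ]

[vogĩɲi]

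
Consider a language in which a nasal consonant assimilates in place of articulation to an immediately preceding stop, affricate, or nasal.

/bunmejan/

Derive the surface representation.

[bunnejan]

/m/ after /n/ (alveolar) → [n]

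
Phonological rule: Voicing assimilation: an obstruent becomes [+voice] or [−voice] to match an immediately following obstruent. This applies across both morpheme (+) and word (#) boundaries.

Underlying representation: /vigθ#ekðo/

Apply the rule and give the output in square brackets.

[vikθ#egðo]

/g/ before /θ/ (voiceless) → [k]
/k/ before /ð/ (voiced) → [g]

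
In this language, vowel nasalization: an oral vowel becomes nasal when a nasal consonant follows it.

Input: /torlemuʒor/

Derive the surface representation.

[torlẽmuʒor]

/e/ before nasal /m/ → [ẽ]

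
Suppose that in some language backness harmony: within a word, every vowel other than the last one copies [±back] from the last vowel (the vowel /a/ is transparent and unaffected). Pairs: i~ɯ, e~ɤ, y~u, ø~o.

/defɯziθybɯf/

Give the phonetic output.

[dɤfɯzɯθubɯf]

/e/ harmonizes with /ɯ/ ([+back]) → [ɤ]
/i/ harmonizes with /ɯ/ ([+back]) → [ɯ]
/y/ harmonizes with /ɯ/ ([+back]) → [u]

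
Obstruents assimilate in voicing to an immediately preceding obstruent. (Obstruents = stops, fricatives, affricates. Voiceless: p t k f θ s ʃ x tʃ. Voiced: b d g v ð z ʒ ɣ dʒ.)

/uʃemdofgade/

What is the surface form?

[uʃemdofkade]

/g/ after /f/ (voiceless) → [k]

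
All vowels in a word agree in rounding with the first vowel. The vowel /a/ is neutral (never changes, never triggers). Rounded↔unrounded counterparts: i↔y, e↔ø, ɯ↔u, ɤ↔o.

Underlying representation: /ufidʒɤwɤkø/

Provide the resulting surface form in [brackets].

/i/ harmonizes with /u/ ([+round]) → [y]
/ɤ/ harmonizes with /u/ ([+round]) → [o]
/ɤ/ harmonizes with /u/ ([+round]) → [o]

[ufydʒowokø]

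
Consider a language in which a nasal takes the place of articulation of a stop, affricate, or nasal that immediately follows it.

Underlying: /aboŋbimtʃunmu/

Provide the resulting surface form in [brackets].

/ŋ/ before /b/ (labial) → [m]
/m/ before /tʃ/ (palatal) → [ɲ]
/n/ before /m/ (labial) → [m]

[abombiɲtʃummu]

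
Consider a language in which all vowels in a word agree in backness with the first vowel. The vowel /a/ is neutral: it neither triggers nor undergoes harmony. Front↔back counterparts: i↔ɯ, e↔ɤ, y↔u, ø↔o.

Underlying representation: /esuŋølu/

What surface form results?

[esyŋøly]

/u/ harmonizes with /e/ ([-back]) → [y]
/u/ harmonizes with /e/ ([-back]) → [y]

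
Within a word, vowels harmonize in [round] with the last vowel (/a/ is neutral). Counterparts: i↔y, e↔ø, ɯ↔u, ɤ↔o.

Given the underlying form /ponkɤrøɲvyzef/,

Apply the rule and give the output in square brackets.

[pɤnkɤreɲvizef]

/o/ harmonizes with /e/ ([-round]) → [ɤ]
/ø/ harmonizes with /e/ ([-round]) → [e]
/y/ harmonizes with /e/ ([-round]) → [i]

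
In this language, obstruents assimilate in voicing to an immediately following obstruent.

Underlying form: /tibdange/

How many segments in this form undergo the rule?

No segment meets the rule's conditions.

0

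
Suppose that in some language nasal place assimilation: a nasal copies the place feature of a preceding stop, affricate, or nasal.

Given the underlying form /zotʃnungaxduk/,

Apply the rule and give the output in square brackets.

/n/ after /tʃ/ (palatal) → [ɲ]

[zotʃɲungaxduk]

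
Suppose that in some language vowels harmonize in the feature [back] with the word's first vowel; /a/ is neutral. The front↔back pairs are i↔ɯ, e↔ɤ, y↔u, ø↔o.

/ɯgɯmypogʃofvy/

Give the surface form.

/y/ harmonizes with /ɯ/ ([+back]) → [u]
/y/ harmonizes with /ɯ/ ([+back]) → [u]

[ɯgɯmupogʃofvu]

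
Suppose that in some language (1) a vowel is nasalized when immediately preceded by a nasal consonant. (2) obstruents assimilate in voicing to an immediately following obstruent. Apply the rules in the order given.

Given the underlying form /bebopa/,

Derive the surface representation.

[bebopa]

Rule 1: no segment meets the rule's conditions; no change.
After rule 1: bebopa
Rule 2: no segment meets the rule's conditions; no change.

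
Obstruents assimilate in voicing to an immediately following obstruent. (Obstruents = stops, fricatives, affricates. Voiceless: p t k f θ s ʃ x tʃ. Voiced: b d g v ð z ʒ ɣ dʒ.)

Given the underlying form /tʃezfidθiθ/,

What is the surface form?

[tʃesfitθiθ]

/z/ before /f/ (voiceless) → [s]
/d/ before /θ/ (voiceless) → [t]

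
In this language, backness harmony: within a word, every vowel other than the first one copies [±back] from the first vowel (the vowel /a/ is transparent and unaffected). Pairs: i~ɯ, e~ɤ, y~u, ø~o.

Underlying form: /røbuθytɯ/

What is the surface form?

/u/ harmonizes with /ø/ ([-back]) → [y]
/ɯ/ harmonizes with /ø/ ([-back]) → [i]

[røbyθyti]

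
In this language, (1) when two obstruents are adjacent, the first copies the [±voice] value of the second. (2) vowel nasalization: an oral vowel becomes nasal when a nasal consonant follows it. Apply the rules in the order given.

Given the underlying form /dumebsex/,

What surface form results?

Rule 1: /b/ before /s/ (voiceless) → [p]
After rule 1: dumepsex
Rule 2: /u/ before nasal /m/ → [ũ]

[dũmepsex]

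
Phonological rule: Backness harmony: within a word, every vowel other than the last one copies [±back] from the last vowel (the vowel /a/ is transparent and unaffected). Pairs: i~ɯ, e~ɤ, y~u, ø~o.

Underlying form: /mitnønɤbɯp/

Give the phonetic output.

[mɯtnonɤbɯp]

/i/ harmonizes with /ɯ/ ([+back]) → [ɯ]
/ø/ harmonizes with /ɯ/ ([+back]) → [o]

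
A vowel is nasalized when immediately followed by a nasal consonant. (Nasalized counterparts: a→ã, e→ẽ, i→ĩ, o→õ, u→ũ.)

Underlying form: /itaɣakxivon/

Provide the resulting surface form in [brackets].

[itaɣakxivõn]

/o/ before nasal /n/ → [õ]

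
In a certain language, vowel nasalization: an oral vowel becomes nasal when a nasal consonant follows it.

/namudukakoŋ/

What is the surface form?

/a/ before nasal /m/ → [ã]
/o/ before nasal /ŋ/ → [õ]

[nãmudukakõŋ]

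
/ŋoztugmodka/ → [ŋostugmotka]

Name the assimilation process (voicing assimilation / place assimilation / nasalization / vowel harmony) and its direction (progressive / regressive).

voicing assimilation, regressive

/z/→[s] /d/→[t].
Each target copies a feature from the following segment, so the direction is regressive.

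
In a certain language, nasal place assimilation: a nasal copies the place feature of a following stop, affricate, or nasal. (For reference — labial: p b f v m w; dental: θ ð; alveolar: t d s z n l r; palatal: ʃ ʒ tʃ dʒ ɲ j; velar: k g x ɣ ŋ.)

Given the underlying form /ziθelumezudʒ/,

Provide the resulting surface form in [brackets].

[ziθelumezudʒ]

no segment meets the rule's conditions; no change.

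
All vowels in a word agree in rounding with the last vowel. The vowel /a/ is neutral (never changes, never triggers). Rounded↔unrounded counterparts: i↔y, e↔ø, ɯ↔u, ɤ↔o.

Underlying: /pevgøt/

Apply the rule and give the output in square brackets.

/e/ harmonizes with /ø/ ([+round]) → [ø]

[pøvgøt]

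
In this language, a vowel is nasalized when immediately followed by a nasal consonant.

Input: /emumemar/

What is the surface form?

[ẽmũmẽmar]

/e/ before nasal /m/ → [ẽ]
/u/ before nasal /m/ → [ũ]
/e/ before nasal /m/ → [ẽ]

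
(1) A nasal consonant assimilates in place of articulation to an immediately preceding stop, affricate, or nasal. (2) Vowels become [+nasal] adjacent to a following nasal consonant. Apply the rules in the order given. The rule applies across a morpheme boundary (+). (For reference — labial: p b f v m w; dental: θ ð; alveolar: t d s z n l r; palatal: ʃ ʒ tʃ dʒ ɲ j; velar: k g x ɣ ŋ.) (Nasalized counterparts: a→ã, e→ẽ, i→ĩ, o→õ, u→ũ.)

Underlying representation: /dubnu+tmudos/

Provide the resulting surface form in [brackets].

Rule 1: /n/ after /b/ (labial) → [m]
Rule 1: /m/ after /t/ (alveolar) → [n]
After rule 1: dubmu+tnudos
Rule 2: no segment meets the rule's conditions; no change.

[dubmu+tnudos]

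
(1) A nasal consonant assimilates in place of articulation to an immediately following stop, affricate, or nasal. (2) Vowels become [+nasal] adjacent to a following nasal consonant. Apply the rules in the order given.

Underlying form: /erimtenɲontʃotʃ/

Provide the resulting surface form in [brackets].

Rule 1: /m/ before /t/ (alveolar) → [n]
Rule 1: /n/ before /ɲ/ (palatal) → [ɲ]
Rule 1: /n/ before /tʃ/ (palatal) → [ɲ]
After rule 1: erinteɲɲoɲtʃotʃ
Rule 2: /i/ before nasal /n/ → [ĩ]
Rule 2: /e/ before nasal /ɲ/ → [ẽ]
Rule 2: /o/ before nasal /ɲ/ → [õ]

[erĩntẽɲɲõɲtʃotʃ]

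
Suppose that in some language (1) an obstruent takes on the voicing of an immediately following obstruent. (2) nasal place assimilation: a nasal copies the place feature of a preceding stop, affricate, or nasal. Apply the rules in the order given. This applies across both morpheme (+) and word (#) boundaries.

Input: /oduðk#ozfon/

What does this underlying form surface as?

[oduθk#osfon]

Rule 1: /ð/ before /k/ (voiceless) → [θ]
Rule 1: /z/ before /f/ (voiceless) → [s]
After rule 1: oduθk#osfon
Rule 2: no segment meets the rule's conditions; no change.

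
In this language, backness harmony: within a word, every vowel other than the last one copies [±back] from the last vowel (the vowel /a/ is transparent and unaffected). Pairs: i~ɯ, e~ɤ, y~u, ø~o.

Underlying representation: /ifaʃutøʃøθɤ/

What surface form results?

[ɯfaʃutoʃoθɤ]

/i/ harmonizes with /ɤ/ ([+back]) → [ɯ]
/ø/ harmonizes with /ɤ/ ([+back]) → [o]
/ø/ harmonizes with /ɤ/ ([+back]) → [o]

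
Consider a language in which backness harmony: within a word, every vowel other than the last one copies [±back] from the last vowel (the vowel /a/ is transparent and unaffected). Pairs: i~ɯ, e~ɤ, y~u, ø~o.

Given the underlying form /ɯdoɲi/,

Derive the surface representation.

/ɯ/ harmonizes with /i/ ([-back]) → [i]
/o/ harmonizes with /i/ ([-back]) → [ø]

[idøɲi]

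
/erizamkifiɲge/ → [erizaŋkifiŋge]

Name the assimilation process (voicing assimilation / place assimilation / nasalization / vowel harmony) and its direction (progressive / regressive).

/m/→[ŋ] /ɲ/→[ŋ].
Each target copies a feature from the following segment, so the direction is regressive.

place assimilation, regressive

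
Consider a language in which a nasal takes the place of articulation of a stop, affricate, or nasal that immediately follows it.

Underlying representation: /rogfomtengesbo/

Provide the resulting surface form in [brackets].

/m/ before /t/ (alveolar) → [n]
/n/ before /g/ (velar) → [ŋ]

[rogfonteŋgesbo]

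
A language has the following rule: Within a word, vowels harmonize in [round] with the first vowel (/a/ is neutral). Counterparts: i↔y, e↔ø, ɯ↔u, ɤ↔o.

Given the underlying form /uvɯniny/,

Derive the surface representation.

/ɯ/ harmonizes with /u/ ([+round]) → [u]
/i/ harmonizes with /u/ ([+round]) → [y]

[uvunyny]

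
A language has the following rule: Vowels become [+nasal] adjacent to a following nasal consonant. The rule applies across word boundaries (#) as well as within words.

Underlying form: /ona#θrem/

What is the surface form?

/o/ before nasal /n/ → [õ]
/e/ before nasal /m/ → [ẽ]

[õna#θrẽm]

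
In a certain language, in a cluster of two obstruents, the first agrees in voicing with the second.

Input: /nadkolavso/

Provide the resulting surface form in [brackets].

/d/ before /k/ (voiceless) → [t]
/v/ before /s/ (voiceless) → [f]

[natkolafso]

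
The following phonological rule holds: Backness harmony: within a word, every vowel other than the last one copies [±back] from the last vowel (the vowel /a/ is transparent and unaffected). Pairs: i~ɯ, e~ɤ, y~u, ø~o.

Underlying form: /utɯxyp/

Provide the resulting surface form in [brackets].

/u/ harmonizes with /y/ ([-back]) → [y]
/ɯ/ harmonizes with /y/ ([-back]) → [i]

[ytixyp]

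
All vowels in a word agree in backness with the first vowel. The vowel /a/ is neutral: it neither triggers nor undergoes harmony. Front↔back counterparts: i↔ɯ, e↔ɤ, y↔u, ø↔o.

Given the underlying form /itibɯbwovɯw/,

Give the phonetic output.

[itibibwøviw]

/ɯ/ harmonizes with /i/ ([-back]) → [i]
/o/ harmonizes with /i/ ([-back]) → [ø]
/ɯ/ harmonizes with /i/ ([-back]) → [i]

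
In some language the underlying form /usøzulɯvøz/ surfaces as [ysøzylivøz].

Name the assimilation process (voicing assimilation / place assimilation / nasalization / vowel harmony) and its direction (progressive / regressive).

/u/→[y] /u/→[y] /ɯ/→[i].
Vowels agree with the last vowel, so the harmony is regressive.

vowel harmony, regressive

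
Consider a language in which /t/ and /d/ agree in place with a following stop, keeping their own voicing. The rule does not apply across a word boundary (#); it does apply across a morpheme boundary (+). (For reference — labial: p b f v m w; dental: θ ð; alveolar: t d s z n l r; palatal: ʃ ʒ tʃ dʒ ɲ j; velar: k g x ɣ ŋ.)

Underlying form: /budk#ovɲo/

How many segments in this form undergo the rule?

/d/ before /k/ (velar) → [g]
1 segment changes.

1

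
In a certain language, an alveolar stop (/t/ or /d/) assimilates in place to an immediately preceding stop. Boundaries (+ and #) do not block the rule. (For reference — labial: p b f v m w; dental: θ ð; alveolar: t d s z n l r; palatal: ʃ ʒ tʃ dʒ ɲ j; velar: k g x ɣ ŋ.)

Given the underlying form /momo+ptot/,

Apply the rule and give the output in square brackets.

[momo+ppot]

/t/ after /p/ (labial) → [p]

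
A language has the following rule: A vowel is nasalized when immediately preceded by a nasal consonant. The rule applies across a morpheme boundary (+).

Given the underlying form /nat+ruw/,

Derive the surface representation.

/a/ after nasal /n/ → [ã]

[nãt+ruw]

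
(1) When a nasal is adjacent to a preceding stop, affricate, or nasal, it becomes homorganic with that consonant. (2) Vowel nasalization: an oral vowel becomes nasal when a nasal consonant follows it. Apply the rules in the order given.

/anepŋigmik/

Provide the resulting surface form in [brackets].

Rule 1: /ŋ/ after /p/ (labial) → [m]
Rule 1: /m/ after /g/ (velar) → [ŋ]
After rule 1: anepmigŋik
Rule 2: /a/ before nasal /n/ → [ã]

[ãnepmigŋik]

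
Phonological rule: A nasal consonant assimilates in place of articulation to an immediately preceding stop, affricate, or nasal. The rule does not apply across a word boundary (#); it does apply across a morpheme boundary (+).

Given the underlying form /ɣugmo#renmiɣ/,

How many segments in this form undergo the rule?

2

/m/ after /g/ (velar) → [ŋ]
/m/ after /n/ (alveolar) → [n]
2 segments change.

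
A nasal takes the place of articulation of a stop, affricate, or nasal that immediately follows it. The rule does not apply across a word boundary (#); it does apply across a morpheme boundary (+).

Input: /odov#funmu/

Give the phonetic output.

[odov#fummu]

/n/ before /m/ (labial) → [m]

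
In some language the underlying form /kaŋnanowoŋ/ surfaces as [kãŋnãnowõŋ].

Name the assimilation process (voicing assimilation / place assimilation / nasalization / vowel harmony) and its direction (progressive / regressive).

nasalization, regressive

/a/→[ã] /a/→[ã] /o/→[õ].
Each target copies a feature from the following segment, so the direction is regressive.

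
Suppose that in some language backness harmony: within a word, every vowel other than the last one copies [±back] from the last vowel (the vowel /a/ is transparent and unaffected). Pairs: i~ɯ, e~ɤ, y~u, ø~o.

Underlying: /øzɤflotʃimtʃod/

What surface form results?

[ozɤflotʃɯmtʃod]

/ø/ harmonizes with /o/ ([+back]) → [o]
/i/ harmonizes with /o/ ([+back]) → [ɯ]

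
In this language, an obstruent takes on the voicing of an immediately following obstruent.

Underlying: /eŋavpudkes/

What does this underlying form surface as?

[eŋafputkes]

/v/ before /p/ (voiceless) → [f]
/d/ before /k/ (voiceless) → [t]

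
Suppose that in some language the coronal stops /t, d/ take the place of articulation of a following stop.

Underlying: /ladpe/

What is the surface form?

/d/ before /p/ (labial) → [b]

[labpe]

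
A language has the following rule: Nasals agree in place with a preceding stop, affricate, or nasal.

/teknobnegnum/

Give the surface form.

/n/ after /k/ (velar) → [ŋ]
/n/ after /b/ (labial) → [m]
/n/ after /g/ (velar) → [ŋ]

[tekŋobmegŋum]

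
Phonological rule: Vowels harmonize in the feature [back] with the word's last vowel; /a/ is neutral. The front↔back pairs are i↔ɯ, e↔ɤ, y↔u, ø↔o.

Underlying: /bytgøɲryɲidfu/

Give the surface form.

/y/ harmonizes with /u/ ([+back]) → [u]
/ø/ harmonizes with /u/ ([+back]) → [o]
/y/ harmonizes with /u/ ([+back]) → [u]
/i/ harmonizes with /u/ ([+back]) → [ɯ]

[butgoɲruɲɯdfu]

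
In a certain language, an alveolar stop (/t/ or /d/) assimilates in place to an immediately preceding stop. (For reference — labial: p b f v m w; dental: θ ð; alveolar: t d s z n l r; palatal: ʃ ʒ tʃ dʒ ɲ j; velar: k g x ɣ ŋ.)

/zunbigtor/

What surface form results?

[zunbigkor]

/t/ after /g/ (velar) → [k]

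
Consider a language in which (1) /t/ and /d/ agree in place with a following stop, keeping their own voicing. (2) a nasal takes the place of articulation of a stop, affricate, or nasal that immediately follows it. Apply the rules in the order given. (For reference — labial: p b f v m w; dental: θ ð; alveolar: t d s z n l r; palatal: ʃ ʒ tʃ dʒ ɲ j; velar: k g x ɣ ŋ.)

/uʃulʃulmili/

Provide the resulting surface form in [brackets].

[uʃulʃulmili]

Rule 1: no segment meets the rule's conditions; no change.
After rule 1: uʃulʃulmili
Rule 2: no segment meets the rule's conditions; no change.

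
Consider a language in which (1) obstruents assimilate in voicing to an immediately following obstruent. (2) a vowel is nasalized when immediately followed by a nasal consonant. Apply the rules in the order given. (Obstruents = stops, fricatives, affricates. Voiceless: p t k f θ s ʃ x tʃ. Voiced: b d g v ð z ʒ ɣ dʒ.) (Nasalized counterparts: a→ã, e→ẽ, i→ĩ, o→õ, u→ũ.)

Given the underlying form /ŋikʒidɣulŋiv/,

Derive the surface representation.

Rule 1: /k/ before /ʒ/ (voiced) → [g]
After rule 1: ŋigʒidɣulŋiv
Rule 2: no segment meets the rule's conditions; no change.

[ŋigʒidɣulŋiv]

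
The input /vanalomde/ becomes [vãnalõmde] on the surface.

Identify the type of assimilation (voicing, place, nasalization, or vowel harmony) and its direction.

/a/→[ã] /o/→[õ].
Each target copies a feature from the following segment, so the direction is regressive.

nasalization, regressive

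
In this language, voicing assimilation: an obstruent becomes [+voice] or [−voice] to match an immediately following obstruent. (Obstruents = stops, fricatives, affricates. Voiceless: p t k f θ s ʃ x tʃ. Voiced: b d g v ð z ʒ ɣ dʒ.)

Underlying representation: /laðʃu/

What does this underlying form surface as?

/ð/ before /ʃ/ (voiceless) → [θ]

[laθʃu]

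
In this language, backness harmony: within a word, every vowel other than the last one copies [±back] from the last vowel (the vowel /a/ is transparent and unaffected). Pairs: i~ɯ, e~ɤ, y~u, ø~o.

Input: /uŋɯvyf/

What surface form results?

/u/ harmonizes with /y/ ([-back]) → [y]
/ɯ/ harmonizes with /y/ ([-back]) → [i]

[yŋivyf]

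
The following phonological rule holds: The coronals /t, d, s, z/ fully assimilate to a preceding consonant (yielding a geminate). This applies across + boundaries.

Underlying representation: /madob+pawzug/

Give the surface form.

[madob+pawwug]

/z/ after /w/ → [w] (total assimilation)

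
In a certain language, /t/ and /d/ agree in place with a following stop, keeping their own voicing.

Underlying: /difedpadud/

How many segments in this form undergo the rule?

1

/d/ before /p/ (labial) → [b]
1 segment changes.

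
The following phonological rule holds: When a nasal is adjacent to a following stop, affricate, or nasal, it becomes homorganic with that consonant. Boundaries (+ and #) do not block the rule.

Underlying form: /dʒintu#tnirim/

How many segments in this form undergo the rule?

0

No segment meets the rule's conditions.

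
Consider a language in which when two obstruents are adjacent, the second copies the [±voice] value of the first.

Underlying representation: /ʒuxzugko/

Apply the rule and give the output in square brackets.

[ʒuxsuggo]

/z/ after /x/ (voiceless) → [s]
/k/ after /g/ (voiced) → [g]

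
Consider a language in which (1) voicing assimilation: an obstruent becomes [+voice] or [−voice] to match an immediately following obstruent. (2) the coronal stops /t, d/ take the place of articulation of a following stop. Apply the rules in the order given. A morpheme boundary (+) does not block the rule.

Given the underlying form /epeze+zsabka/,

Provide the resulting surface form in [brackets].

[epeze+ssapka]

Rule 1: /z/ before /s/ (voiceless) → [s]
Rule 1: /b/ before /k/ (voiceless) → [p]
After rule 1: epeze+ssapka
Rule 2: no segment meets the rule's conditions; no change.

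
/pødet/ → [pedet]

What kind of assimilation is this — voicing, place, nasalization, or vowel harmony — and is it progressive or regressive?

vowel harmony, regressive

/ø/→[e].
Vowels agree with the last vowel, so the harmony is regressive.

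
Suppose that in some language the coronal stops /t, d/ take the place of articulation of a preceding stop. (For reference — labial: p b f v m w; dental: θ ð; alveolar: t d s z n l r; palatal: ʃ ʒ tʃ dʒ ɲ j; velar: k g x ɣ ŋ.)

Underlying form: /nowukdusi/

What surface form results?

/d/ after /k/ (velar) → [g]

[nowukgusi]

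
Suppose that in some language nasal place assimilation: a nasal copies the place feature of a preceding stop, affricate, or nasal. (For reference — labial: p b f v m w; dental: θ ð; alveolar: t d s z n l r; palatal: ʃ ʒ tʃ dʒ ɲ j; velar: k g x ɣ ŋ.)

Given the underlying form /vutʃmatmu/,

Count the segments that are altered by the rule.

2

/m/ after /tʃ/ (palatal) → [ɲ]
/m/ after /t/ (alveolar) → [n]
2 segments change.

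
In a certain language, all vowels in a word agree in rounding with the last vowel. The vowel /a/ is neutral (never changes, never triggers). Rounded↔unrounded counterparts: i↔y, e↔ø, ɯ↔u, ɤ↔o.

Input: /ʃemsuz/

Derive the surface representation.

/e/ harmonizes with /u/ ([+round]) → [ø]

[ʃømsuz]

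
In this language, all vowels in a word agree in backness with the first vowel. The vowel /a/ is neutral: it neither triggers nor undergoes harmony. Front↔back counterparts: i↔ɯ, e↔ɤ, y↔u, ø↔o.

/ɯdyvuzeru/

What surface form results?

/y/ harmonizes with /ɯ/ ([+back]) → [u]
/e/ harmonizes with /ɯ/ ([+back]) → [ɤ]

[ɯduvuzɤru]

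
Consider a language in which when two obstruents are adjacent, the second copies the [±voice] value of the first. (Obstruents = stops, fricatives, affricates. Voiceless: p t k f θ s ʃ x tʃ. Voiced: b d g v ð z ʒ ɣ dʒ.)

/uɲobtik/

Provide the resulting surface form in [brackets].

[uɲobdik]

/t/ after /b/ (voiced) → [d]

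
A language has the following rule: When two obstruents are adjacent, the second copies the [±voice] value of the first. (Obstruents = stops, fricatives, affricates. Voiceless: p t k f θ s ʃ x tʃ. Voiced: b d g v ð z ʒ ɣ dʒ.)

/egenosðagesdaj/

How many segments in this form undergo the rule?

/ð/ after /s/ (voiceless) → [θ]
/d/ after /s/ (voiceless) → [t]
2 segments change.

2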